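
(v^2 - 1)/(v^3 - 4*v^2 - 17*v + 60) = (v^2 - 1)/(v^3 - 4*v^2 - 17*v + 60)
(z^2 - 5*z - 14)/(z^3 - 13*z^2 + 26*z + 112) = 1/(z - 8)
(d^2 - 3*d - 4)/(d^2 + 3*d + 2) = (d - 4)/(d + 2)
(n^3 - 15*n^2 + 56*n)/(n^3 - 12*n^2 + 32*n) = (n - 7)/(n - 4)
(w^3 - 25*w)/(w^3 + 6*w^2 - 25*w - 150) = w/(w + 6)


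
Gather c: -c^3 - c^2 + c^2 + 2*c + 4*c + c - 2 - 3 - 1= -c^3 + 7*c - 6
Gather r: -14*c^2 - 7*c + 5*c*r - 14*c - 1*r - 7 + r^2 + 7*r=-14*c^2 - 21*c + r^2 + r*(5*c + 6) - 7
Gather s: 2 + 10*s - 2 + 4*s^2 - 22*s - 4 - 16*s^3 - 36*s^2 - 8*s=-16*s^3 - 32*s^2 - 20*s - 4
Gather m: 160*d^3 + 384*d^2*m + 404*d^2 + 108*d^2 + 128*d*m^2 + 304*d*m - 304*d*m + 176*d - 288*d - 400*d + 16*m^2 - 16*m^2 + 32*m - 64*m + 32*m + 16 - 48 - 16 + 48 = 160*d^3 + 384*d^2*m + 512*d^2 + 128*d*m^2 - 512*d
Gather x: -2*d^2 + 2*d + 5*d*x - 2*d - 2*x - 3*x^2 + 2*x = -2*d^2 + 5*d*x - 3*x^2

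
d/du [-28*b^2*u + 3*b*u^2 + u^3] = -28*b^2 + 6*b*u + 3*u^2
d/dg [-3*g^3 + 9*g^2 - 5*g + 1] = -9*g^2 + 18*g - 5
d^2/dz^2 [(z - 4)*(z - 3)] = 2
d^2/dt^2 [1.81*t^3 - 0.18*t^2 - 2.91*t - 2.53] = 10.86*t - 0.36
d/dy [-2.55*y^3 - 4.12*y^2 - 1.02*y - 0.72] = -7.65*y^2 - 8.24*y - 1.02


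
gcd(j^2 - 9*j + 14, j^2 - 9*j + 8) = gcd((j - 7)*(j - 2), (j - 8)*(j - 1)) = 1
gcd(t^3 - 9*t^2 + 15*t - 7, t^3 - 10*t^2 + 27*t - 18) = t - 1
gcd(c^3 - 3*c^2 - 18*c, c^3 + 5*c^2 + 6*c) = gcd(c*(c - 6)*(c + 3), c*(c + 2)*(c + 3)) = c^2 + 3*c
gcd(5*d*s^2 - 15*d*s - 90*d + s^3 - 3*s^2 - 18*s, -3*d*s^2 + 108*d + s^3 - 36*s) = s - 6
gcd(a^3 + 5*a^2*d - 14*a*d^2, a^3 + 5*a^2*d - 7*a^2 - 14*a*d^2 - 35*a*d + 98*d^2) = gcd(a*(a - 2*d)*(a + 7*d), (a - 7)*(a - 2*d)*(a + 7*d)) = a^2 + 5*a*d - 14*d^2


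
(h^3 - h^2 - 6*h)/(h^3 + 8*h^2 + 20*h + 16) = h*(h - 3)/(h^2 + 6*h + 8)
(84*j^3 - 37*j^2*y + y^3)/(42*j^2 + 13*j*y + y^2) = (12*j^2 - 7*j*y + y^2)/(6*j + y)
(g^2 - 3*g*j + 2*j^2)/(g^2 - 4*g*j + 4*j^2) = (g - j)/(g - 2*j)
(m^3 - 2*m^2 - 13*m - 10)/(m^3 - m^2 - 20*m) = (m^2 + 3*m + 2)/(m*(m + 4))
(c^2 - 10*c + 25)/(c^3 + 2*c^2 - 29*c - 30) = (c - 5)/(c^2 + 7*c + 6)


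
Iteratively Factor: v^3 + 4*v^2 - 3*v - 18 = (v - 2)*(v^2 + 6*v + 9) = (v - 2)*(v + 3)*(v + 3)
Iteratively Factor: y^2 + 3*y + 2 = (y + 2)*(y + 1)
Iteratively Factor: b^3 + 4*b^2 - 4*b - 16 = (b + 4)*(b^2 - 4) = (b + 2)*(b + 4)*(b - 2)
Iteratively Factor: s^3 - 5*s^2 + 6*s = (s)*(s^2 - 5*s + 6) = s*(s - 3)*(s - 2)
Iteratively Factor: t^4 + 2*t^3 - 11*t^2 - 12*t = (t + 1)*(t^3 + t^2 - 12*t) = t*(t + 1)*(t^2 + t - 12) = t*(t + 1)*(t + 4)*(t - 3)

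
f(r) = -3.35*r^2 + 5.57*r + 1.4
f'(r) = 5.57 - 6.7*r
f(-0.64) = -3.54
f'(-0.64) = 9.86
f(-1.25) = -10.80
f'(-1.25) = 13.94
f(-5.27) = -120.99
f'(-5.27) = 40.88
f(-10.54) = -429.46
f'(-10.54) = 76.19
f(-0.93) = -6.68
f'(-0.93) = 11.80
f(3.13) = -13.99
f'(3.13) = -15.40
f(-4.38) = -87.26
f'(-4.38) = 34.92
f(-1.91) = -21.46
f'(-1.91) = 18.37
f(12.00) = -414.16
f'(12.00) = -74.83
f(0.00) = 1.40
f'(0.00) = 5.57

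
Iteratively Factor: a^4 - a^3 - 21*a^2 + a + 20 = (a + 1)*(a^3 - 2*a^2 - 19*a + 20) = (a + 1)*(a + 4)*(a^2 - 6*a + 5) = (a - 1)*(a + 1)*(a + 4)*(a - 5)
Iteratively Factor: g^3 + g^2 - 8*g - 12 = (g - 3)*(g^2 + 4*g + 4) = (g - 3)*(g + 2)*(g + 2)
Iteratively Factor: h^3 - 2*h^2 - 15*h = (h + 3)*(h^2 - 5*h) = h*(h + 3)*(h - 5)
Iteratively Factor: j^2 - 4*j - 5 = (j + 1)*(j - 5)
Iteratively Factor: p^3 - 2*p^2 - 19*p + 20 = (p - 1)*(p^2 - p - 20) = (p - 1)*(p + 4)*(p - 5)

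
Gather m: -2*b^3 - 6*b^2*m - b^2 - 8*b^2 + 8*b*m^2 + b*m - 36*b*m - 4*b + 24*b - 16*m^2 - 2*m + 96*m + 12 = -2*b^3 - 9*b^2 + 20*b + m^2*(8*b - 16) + m*(-6*b^2 - 35*b + 94) + 12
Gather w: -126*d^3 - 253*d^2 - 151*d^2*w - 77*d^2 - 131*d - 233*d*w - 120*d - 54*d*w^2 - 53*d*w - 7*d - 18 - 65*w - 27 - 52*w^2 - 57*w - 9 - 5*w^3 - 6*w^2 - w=-126*d^3 - 330*d^2 - 258*d - 5*w^3 + w^2*(-54*d - 58) + w*(-151*d^2 - 286*d - 123) - 54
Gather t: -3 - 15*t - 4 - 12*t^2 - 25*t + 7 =-12*t^2 - 40*t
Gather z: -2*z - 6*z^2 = -6*z^2 - 2*z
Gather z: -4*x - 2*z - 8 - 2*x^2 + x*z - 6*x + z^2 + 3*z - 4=-2*x^2 - 10*x + z^2 + z*(x + 1) - 12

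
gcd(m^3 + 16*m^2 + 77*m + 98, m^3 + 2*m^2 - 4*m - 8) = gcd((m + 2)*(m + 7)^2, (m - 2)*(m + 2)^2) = m + 2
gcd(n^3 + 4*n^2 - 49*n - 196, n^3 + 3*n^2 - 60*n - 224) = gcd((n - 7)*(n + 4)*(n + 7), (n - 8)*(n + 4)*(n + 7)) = n^2 + 11*n + 28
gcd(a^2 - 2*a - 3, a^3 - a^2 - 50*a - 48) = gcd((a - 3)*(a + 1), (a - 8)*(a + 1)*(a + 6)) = a + 1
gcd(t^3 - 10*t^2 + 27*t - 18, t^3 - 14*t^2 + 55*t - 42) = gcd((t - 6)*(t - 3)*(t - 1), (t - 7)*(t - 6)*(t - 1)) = t^2 - 7*t + 6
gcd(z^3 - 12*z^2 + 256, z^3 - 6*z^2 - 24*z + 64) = z^2 - 4*z - 32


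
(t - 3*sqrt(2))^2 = t^2 - 6*sqrt(2)*t + 18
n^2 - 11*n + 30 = (n - 6)*(n - 5)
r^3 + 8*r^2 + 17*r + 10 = (r + 1)*(r + 2)*(r + 5)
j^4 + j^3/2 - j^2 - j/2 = j*(j - 1)*(j + 1/2)*(j + 1)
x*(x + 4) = x^2 + 4*x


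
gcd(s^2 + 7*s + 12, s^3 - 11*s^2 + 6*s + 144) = s + 3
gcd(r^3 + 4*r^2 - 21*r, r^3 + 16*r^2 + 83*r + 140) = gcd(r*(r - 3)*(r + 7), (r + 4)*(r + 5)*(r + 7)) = r + 7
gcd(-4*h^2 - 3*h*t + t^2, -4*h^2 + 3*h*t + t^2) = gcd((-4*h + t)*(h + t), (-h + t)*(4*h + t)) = 1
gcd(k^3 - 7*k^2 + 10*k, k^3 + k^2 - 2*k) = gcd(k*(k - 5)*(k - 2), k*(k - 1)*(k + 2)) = k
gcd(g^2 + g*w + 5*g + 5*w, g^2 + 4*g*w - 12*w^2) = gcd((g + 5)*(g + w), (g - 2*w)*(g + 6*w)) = 1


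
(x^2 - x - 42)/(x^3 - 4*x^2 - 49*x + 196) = (x + 6)/(x^2 + 3*x - 28)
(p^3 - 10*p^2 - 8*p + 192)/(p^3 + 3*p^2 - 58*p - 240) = (p^2 - 2*p - 24)/(p^2 + 11*p + 30)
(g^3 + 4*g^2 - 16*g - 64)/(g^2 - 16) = g + 4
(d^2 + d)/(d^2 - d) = (d + 1)/(d - 1)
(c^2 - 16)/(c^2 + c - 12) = (c - 4)/(c - 3)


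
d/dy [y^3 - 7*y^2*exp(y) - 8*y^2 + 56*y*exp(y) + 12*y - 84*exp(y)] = -7*y^2*exp(y) + 3*y^2 + 42*y*exp(y) - 16*y - 28*exp(y) + 12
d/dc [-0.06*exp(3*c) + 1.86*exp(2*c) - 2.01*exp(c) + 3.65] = (-0.18*exp(2*c) + 3.72*exp(c) - 2.01)*exp(c)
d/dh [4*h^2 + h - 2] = 8*h + 1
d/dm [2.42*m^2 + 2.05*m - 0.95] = 4.84*m + 2.05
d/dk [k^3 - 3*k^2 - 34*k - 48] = 3*k^2 - 6*k - 34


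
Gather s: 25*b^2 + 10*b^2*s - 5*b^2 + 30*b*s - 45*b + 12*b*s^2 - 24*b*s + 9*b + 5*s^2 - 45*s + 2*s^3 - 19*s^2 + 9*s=20*b^2 - 36*b + 2*s^3 + s^2*(12*b - 14) + s*(10*b^2 + 6*b - 36)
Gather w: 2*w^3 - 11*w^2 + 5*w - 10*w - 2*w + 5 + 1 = 2*w^3 - 11*w^2 - 7*w + 6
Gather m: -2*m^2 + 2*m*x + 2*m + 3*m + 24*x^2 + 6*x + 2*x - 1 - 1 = -2*m^2 + m*(2*x + 5) + 24*x^2 + 8*x - 2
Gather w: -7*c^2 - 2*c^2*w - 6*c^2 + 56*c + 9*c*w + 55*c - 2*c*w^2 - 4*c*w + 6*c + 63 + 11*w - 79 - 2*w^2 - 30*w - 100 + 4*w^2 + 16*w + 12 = -13*c^2 + 117*c + w^2*(2 - 2*c) + w*(-2*c^2 + 5*c - 3) - 104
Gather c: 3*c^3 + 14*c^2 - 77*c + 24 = 3*c^3 + 14*c^2 - 77*c + 24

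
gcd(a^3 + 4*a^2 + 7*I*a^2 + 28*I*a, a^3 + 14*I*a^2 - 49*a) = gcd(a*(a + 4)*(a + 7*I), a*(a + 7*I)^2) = a^2 + 7*I*a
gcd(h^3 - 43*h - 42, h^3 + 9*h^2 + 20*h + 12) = h^2 + 7*h + 6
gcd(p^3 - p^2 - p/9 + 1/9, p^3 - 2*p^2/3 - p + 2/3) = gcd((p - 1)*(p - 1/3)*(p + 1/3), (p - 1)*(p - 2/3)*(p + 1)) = p - 1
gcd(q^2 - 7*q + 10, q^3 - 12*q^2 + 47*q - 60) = q - 5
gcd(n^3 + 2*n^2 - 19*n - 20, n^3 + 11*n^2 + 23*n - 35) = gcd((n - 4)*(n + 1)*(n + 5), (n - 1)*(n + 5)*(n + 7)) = n + 5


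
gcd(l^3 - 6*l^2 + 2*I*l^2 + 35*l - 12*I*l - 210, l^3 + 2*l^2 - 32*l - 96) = l - 6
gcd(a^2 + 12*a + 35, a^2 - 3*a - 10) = 1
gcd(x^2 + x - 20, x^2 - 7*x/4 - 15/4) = 1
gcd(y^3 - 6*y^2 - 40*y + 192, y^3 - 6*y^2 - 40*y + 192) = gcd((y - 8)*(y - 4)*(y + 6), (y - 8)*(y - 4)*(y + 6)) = y^3 - 6*y^2 - 40*y + 192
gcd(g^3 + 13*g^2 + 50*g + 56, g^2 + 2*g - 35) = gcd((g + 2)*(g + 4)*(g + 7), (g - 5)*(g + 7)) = g + 7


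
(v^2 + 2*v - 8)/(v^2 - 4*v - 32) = (v - 2)/(v - 8)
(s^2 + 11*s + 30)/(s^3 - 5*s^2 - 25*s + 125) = (s + 6)/(s^2 - 10*s + 25)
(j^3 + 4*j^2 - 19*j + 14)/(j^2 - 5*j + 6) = (j^2 + 6*j - 7)/(j - 3)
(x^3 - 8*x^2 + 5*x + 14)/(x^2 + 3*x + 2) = (x^2 - 9*x + 14)/(x + 2)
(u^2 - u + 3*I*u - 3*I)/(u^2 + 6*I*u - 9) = (u - 1)/(u + 3*I)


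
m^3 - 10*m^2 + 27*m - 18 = (m - 6)*(m - 3)*(m - 1)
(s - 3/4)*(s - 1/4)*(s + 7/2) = s^3 + 5*s^2/2 - 53*s/16 + 21/32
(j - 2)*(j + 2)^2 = j^3 + 2*j^2 - 4*j - 8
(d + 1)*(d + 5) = d^2 + 6*d + 5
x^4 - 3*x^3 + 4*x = x*(x - 2)^2*(x + 1)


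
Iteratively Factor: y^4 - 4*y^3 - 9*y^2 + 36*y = (y + 3)*(y^3 - 7*y^2 + 12*y) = (y - 3)*(y + 3)*(y^2 - 4*y) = y*(y - 3)*(y + 3)*(y - 4)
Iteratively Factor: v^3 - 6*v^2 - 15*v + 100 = (v - 5)*(v^2 - v - 20) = (v - 5)^2*(v + 4)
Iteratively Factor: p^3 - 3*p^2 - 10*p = (p + 2)*(p^2 - 5*p) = p*(p + 2)*(p - 5)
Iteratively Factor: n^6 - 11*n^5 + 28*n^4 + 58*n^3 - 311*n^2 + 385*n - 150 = (n - 2)*(n^5 - 9*n^4 + 10*n^3 + 78*n^2 - 155*n + 75) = (n - 2)*(n - 1)*(n^4 - 8*n^3 + 2*n^2 + 80*n - 75) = (n - 2)*(n - 1)^2*(n^3 - 7*n^2 - 5*n + 75) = (n - 5)*(n - 2)*(n - 1)^2*(n^2 - 2*n - 15) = (n - 5)^2*(n - 2)*(n - 1)^2*(n + 3)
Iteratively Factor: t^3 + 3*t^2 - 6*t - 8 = (t + 4)*(t^2 - t - 2) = (t - 2)*(t + 4)*(t + 1)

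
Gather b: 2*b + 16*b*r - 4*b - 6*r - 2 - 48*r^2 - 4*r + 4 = b*(16*r - 2) - 48*r^2 - 10*r + 2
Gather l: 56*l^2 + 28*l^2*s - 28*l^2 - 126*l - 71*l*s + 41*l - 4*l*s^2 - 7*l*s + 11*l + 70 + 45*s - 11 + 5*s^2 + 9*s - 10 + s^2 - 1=l^2*(28*s + 28) + l*(-4*s^2 - 78*s - 74) + 6*s^2 + 54*s + 48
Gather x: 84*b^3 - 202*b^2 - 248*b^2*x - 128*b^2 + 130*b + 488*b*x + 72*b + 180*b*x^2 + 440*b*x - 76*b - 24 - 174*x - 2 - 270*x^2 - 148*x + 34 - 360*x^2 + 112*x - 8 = 84*b^3 - 330*b^2 + 126*b + x^2*(180*b - 630) + x*(-248*b^2 + 928*b - 210)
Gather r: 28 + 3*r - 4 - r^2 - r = -r^2 + 2*r + 24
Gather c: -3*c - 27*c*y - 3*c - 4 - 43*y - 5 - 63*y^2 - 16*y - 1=c*(-27*y - 6) - 63*y^2 - 59*y - 10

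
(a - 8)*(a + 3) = a^2 - 5*a - 24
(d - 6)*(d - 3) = d^2 - 9*d + 18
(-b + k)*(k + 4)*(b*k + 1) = -b^2*k^2 - 4*b^2*k + b*k^3 + 4*b*k^2 - b*k - 4*b + k^2 + 4*k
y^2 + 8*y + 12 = (y + 2)*(y + 6)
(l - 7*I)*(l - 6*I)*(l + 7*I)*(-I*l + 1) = -I*l^4 - 5*l^3 - 55*I*l^2 - 245*l - 294*I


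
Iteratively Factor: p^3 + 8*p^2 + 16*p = (p + 4)*(p^2 + 4*p) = (p + 4)^2*(p)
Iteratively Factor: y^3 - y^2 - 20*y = (y + 4)*(y^2 - 5*y) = y*(y + 4)*(y - 5)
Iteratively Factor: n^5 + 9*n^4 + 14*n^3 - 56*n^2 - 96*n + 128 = (n + 4)*(n^4 + 5*n^3 - 6*n^2 - 32*n + 32) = (n - 1)*(n + 4)*(n^3 + 6*n^2 - 32) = (n - 1)*(n + 4)^2*(n^2 + 2*n - 8) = (n - 1)*(n + 4)^3*(n - 2)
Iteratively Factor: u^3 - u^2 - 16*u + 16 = (u - 4)*(u^2 + 3*u - 4) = (u - 4)*(u - 1)*(u + 4)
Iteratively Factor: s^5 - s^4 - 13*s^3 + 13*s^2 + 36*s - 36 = (s - 1)*(s^4 - 13*s^2 + 36) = (s - 2)*(s - 1)*(s^3 + 2*s^2 - 9*s - 18) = (s - 2)*(s - 1)*(s + 3)*(s^2 - s - 6) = (s - 2)*(s - 1)*(s + 2)*(s + 3)*(s - 3)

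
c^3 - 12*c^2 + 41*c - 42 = (c - 7)*(c - 3)*(c - 2)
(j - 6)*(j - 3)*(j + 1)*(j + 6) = j^4 - 2*j^3 - 39*j^2 + 72*j + 108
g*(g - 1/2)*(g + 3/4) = g^3 + g^2/4 - 3*g/8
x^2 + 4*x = x*(x + 4)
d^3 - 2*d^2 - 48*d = d*(d - 8)*(d + 6)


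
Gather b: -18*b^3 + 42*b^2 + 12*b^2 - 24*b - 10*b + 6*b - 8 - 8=-18*b^3 + 54*b^2 - 28*b - 16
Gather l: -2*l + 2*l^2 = 2*l^2 - 2*l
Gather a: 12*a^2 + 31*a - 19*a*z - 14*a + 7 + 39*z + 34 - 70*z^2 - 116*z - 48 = 12*a^2 + a*(17 - 19*z) - 70*z^2 - 77*z - 7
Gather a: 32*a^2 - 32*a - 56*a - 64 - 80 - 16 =32*a^2 - 88*a - 160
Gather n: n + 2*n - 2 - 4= 3*n - 6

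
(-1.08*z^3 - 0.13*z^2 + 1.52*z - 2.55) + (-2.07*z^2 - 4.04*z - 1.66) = -1.08*z^3 - 2.2*z^2 - 2.52*z - 4.21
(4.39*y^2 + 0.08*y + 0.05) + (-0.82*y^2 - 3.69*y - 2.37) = 3.57*y^2 - 3.61*y - 2.32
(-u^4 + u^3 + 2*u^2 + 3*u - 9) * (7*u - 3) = -7*u^5 + 10*u^4 + 11*u^3 + 15*u^2 - 72*u + 27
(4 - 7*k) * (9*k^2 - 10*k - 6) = -63*k^3 + 106*k^2 + 2*k - 24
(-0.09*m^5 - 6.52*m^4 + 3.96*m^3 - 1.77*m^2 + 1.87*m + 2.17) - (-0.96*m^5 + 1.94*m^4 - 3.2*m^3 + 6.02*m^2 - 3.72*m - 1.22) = 0.87*m^5 - 8.46*m^4 + 7.16*m^3 - 7.79*m^2 + 5.59*m + 3.39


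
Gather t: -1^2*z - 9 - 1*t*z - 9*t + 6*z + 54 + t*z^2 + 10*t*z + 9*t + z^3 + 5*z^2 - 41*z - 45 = t*(z^2 + 9*z) + z^3 + 5*z^2 - 36*z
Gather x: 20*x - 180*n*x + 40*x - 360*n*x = x*(60 - 540*n)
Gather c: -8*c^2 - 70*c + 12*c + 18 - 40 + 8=-8*c^2 - 58*c - 14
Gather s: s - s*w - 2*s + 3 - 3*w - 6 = s*(-w - 1) - 3*w - 3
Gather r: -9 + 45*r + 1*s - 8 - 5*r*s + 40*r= r*(85 - 5*s) + s - 17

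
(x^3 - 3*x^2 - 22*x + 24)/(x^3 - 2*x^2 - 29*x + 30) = (x + 4)/(x + 5)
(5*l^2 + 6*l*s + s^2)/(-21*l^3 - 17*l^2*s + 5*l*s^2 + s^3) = (5*l + s)/(-21*l^2 + 4*l*s + s^2)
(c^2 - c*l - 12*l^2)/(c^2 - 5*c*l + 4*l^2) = (c + 3*l)/(c - l)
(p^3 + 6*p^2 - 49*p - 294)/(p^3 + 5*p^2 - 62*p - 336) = (p - 7)/(p - 8)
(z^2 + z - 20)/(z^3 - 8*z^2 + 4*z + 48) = (z + 5)/(z^2 - 4*z - 12)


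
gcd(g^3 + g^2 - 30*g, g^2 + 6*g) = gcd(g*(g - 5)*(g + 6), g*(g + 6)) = g^2 + 6*g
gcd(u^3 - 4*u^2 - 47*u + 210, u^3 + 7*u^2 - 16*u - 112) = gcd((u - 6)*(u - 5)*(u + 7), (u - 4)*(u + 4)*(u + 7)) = u + 7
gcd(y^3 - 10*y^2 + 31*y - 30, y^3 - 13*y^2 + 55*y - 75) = y^2 - 8*y + 15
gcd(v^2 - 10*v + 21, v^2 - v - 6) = v - 3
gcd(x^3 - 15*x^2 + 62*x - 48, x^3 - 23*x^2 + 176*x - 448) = x - 8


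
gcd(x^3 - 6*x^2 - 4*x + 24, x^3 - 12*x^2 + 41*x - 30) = x - 6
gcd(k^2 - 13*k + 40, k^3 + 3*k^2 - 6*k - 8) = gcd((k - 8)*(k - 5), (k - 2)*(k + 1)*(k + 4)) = 1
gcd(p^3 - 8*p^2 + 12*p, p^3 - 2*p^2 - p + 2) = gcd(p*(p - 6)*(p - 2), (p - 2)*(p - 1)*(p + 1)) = p - 2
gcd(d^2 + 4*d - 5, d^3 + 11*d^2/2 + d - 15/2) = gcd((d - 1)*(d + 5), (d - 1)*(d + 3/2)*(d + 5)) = d^2 + 4*d - 5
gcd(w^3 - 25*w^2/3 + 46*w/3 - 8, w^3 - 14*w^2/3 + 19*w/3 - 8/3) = w - 1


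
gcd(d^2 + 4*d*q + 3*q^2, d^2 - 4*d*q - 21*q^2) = d + 3*q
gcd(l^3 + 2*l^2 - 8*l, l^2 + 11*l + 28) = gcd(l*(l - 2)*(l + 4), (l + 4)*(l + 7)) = l + 4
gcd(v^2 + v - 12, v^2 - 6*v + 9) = v - 3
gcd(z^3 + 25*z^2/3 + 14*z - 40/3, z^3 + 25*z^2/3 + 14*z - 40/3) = z^3 + 25*z^2/3 + 14*z - 40/3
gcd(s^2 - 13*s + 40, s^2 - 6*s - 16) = s - 8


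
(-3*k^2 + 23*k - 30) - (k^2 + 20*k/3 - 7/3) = -4*k^2 + 49*k/3 - 83/3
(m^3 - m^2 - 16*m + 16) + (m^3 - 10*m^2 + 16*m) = 2*m^3 - 11*m^2 + 16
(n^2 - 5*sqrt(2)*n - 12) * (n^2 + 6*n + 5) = n^4 - 5*sqrt(2)*n^3 + 6*n^3 - 30*sqrt(2)*n^2 - 7*n^2 - 72*n - 25*sqrt(2)*n - 60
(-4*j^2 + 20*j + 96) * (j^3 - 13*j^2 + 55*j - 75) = -4*j^5 + 72*j^4 - 384*j^3 + 152*j^2 + 3780*j - 7200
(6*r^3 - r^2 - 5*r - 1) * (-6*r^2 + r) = -36*r^5 + 12*r^4 + 29*r^3 + r^2 - r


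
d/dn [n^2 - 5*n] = 2*n - 5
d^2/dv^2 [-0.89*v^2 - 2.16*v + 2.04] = -1.78000000000000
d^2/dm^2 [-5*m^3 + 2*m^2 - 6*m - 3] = 4 - 30*m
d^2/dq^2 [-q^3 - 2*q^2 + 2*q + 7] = -6*q - 4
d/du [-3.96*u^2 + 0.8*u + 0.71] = 0.8 - 7.92*u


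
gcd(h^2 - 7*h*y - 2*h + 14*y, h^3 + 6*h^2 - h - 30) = h - 2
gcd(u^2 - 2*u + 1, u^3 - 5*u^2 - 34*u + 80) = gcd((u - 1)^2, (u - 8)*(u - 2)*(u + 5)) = 1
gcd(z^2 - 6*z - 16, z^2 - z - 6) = z + 2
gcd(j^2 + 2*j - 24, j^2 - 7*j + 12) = j - 4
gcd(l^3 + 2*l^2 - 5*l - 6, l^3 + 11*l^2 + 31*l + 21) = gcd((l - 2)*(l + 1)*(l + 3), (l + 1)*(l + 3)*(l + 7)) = l^2 + 4*l + 3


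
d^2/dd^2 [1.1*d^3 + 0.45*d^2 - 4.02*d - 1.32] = 6.6*d + 0.9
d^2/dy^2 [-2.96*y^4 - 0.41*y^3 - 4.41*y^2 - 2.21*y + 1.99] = -35.52*y^2 - 2.46*y - 8.82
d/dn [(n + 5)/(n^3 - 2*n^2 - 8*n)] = (-n*(-n^2 + 2*n + 8) + (n + 5)*(-3*n^2 + 4*n + 8))/(n^2*(-n^2 + 2*n + 8)^2)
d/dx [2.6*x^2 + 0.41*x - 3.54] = 5.2*x + 0.41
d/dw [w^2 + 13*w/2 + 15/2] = 2*w + 13/2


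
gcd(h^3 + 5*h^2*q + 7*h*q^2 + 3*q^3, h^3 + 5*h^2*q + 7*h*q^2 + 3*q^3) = h^3 + 5*h^2*q + 7*h*q^2 + 3*q^3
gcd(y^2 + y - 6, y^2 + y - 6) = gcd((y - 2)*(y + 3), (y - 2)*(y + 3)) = y^2 + y - 6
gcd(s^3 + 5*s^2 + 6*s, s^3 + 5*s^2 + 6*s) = s^3 + 5*s^2 + 6*s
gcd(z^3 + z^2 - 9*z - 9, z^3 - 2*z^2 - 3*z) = z^2 - 2*z - 3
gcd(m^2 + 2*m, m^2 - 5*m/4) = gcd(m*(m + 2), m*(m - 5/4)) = m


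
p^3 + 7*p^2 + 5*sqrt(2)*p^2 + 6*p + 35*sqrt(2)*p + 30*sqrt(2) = (p + 1)*(p + 6)*(p + 5*sqrt(2))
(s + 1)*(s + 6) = s^2 + 7*s + 6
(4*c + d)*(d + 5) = 4*c*d + 20*c + d^2 + 5*d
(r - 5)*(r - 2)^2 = r^3 - 9*r^2 + 24*r - 20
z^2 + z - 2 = (z - 1)*(z + 2)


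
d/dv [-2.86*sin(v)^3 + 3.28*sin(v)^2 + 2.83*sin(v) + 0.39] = (-8.58*sin(v)^2 + 6.56*sin(v) + 2.83)*cos(v)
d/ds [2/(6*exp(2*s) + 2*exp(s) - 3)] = (-24*exp(s) - 4)*exp(s)/(6*exp(2*s) + 2*exp(s) - 3)^2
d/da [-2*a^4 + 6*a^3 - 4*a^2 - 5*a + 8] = -8*a^3 + 18*a^2 - 8*a - 5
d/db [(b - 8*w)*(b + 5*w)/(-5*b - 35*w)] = ((-2*b + 3*w)*(b + 7*w) + (b - 8*w)*(b + 5*w))/(5*(b + 7*w)^2)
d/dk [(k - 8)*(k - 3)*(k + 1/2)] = 3*k^2 - 21*k + 37/2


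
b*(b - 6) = b^2 - 6*b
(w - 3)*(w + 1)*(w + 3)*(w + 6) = w^4 + 7*w^3 - 3*w^2 - 63*w - 54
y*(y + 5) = y^2 + 5*y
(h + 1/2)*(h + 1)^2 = h^3 + 5*h^2/2 + 2*h + 1/2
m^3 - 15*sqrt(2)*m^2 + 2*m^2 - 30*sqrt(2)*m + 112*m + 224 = (m + 2)*(m - 8*sqrt(2))*(m - 7*sqrt(2))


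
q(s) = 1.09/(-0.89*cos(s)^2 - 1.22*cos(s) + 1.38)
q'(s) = 1.09*(-1.78*sin(s)*cos(s) - 1.22*sin(s))/(-0.89*cos(s)^2 - 1.22*cos(s) + 1.38)^2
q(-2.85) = 0.63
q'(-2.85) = -0.05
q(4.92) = 1.00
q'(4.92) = 1.42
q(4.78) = 0.84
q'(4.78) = 0.87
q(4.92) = 1.00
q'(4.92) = 1.42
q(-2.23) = 0.61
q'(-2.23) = 0.03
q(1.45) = 0.89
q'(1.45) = -1.04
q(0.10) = -1.52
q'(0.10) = -0.64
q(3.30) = 0.63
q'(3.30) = -0.03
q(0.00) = -1.49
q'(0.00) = 0.00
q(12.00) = -3.85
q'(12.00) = 19.84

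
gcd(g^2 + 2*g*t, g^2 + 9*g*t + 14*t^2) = g + 2*t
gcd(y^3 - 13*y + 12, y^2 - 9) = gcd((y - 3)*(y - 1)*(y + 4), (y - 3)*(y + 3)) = y - 3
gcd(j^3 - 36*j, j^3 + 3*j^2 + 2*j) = j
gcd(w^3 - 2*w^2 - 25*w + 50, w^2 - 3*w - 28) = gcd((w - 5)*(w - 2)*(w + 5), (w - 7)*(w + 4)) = 1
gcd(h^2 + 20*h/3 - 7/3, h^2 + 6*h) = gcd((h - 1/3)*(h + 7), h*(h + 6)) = 1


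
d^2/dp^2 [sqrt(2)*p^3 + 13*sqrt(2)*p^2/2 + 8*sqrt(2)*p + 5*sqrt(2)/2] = sqrt(2)*(6*p + 13)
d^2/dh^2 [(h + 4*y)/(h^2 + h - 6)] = 2*((h + 4*y)*(2*h + 1)^2 - (3*h + 4*y + 1)*(h^2 + h - 6))/(h^2 + h - 6)^3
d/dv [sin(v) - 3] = cos(v)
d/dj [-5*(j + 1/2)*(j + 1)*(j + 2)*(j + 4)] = -20*j^3 - 225*j^2/2 - 175*j - 75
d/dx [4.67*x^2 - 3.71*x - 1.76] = 9.34*x - 3.71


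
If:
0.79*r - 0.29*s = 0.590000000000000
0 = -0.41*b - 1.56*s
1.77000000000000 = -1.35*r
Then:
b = 21.33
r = -1.31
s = -5.61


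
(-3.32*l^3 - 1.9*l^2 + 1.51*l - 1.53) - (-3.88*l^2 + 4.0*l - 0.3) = -3.32*l^3 + 1.98*l^2 - 2.49*l - 1.23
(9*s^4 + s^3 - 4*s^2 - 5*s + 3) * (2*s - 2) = 18*s^5 - 16*s^4 - 10*s^3 - 2*s^2 + 16*s - 6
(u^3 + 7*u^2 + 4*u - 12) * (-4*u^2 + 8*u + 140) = -4*u^5 - 20*u^4 + 180*u^3 + 1060*u^2 + 464*u - 1680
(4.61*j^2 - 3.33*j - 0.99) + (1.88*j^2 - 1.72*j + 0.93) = 6.49*j^2 - 5.05*j - 0.0599999999999999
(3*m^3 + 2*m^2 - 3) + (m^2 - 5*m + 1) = 3*m^3 + 3*m^2 - 5*m - 2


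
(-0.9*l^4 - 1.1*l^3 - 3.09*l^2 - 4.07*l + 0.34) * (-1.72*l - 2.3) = 1.548*l^5 + 3.962*l^4 + 7.8448*l^3 + 14.1074*l^2 + 8.7762*l - 0.782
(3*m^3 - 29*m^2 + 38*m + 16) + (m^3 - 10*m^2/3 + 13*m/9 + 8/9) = 4*m^3 - 97*m^2/3 + 355*m/9 + 152/9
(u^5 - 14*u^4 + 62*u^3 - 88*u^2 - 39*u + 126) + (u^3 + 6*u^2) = u^5 - 14*u^4 + 63*u^3 - 82*u^2 - 39*u + 126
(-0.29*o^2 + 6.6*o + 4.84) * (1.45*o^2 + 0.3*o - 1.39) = -0.4205*o^4 + 9.483*o^3 + 9.4011*o^2 - 7.722*o - 6.7276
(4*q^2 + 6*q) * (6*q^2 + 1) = 24*q^4 + 36*q^3 + 4*q^2 + 6*q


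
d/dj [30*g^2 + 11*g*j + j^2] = 11*g + 2*j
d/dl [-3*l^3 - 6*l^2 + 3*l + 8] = -9*l^2 - 12*l + 3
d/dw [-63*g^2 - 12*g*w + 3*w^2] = -12*g + 6*w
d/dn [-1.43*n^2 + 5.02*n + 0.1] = 5.02 - 2.86*n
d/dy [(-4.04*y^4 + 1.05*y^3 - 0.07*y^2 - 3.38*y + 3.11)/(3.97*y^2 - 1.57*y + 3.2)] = (-32.0776*y^5 + 23.1969*y^4 - 55.009*y^3 + 23.6085*y^2 - 25.1414*y - 5.9333)/(15.7609*y^4 - 12.4658*y^3 + 27.8729*y^2 - 10.048*y + 10.24)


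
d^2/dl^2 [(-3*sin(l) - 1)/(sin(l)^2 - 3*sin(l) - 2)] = (27*sin(l)^5 + 13*sin(l)^4 - 7*sin(l)^2 - 45*sin(l)/4 + 9*sin(3*l)/4 - 3*sin(5*l)/2 + 14)/(sin(l)^2 - 3*sin(l) - 2)^3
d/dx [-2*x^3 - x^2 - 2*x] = -6*x^2 - 2*x - 2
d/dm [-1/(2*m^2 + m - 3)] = (4*m + 1)/(2*m^2 + m - 3)^2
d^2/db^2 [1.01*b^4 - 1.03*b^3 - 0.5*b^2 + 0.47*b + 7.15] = 12.12*b^2 - 6.18*b - 1.0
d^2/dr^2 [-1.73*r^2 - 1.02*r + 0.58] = -3.46000000000000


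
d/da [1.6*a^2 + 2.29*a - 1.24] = 3.2*a + 2.29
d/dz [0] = 0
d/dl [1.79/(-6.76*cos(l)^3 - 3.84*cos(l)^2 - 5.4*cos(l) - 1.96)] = (36.3012*sin(l)^2 - 13.7472*cos(l) - 45.9672)*sin(l)/(6.76*cos(l)^3 + 3.84*cos(l)^2 + 5.4*cos(l) + 1.96)^2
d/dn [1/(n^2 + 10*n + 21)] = 2*(-n - 5)/(n^2 + 10*n + 21)^2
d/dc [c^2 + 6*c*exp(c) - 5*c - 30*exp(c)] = 6*c*exp(c) + 2*c - 24*exp(c) - 5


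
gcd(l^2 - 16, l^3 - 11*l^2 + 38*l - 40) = l - 4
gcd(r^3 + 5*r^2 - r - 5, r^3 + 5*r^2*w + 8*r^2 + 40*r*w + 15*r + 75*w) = r + 5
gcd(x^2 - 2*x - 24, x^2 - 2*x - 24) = x^2 - 2*x - 24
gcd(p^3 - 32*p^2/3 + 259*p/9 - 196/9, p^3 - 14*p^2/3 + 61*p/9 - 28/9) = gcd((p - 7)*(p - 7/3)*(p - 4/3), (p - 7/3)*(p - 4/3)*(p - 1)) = p^2 - 11*p/3 + 28/9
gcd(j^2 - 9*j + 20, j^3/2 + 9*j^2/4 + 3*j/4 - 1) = 1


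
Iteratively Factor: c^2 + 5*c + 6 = (c + 3)*(c + 2)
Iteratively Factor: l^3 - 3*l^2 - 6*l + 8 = (l + 2)*(l^2 - 5*l + 4) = (l - 1)*(l + 2)*(l - 4)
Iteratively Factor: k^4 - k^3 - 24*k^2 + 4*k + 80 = (k - 5)*(k^3 + 4*k^2 - 4*k - 16) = (k - 5)*(k - 2)*(k^2 + 6*k + 8) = (k - 5)*(k - 2)*(k + 4)*(k + 2)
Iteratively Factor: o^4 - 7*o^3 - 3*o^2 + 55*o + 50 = (o + 1)*(o^3 - 8*o^2 + 5*o + 50) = (o - 5)*(o + 1)*(o^2 - 3*o - 10) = (o - 5)^2*(o + 1)*(o + 2)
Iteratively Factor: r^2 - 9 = (r + 3)*(r - 3)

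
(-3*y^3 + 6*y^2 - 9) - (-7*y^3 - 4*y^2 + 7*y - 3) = 4*y^3 + 10*y^2 - 7*y - 6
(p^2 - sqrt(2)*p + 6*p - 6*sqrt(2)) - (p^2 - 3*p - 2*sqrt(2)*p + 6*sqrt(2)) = sqrt(2)*p + 9*p - 12*sqrt(2)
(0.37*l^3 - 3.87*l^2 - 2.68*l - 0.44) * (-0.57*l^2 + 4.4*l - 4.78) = -0.2109*l^5 + 3.8339*l^4 - 17.269*l^3 + 6.9574*l^2 + 10.8744*l + 2.1032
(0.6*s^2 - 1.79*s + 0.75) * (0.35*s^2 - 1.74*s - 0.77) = 0.21*s^4 - 1.6705*s^3 + 2.9151*s^2 + 0.0733000000000001*s - 0.5775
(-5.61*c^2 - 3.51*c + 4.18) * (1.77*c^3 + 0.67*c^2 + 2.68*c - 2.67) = -9.9297*c^5 - 9.9714*c^4 - 9.9879*c^3 + 8.3725*c^2 + 20.5741*c - 11.1606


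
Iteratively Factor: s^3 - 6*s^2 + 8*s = (s - 2)*(s^2 - 4*s) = (s - 4)*(s - 2)*(s)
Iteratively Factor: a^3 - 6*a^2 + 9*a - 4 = (a - 1)*(a^2 - 5*a + 4) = (a - 1)^2*(a - 4)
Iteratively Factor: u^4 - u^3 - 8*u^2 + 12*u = (u - 2)*(u^3 + u^2 - 6*u) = u*(u - 2)*(u^2 + u - 6) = u*(u - 2)*(u + 3)*(u - 2)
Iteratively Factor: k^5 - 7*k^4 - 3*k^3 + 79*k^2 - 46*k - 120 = (k - 4)*(k^4 - 3*k^3 - 15*k^2 + 19*k + 30) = (k - 5)*(k - 4)*(k^3 + 2*k^2 - 5*k - 6) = (k - 5)*(k - 4)*(k - 2)*(k^2 + 4*k + 3) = (k - 5)*(k - 4)*(k - 2)*(k + 3)*(k + 1)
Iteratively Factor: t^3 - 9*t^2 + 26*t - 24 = (t - 3)*(t^2 - 6*t + 8) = (t - 4)*(t - 3)*(t - 2)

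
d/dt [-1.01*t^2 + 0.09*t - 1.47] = 0.09 - 2.02*t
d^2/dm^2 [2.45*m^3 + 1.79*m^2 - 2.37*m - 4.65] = 14.7*m + 3.58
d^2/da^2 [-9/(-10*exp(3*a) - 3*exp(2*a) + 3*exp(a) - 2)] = 27*((-30*exp(2*a) - 4*exp(a) + 1)*(10*exp(3*a) + 3*exp(2*a) - 3*exp(a) + 2) + 6*(10*exp(2*a) + 2*exp(a) - 1)^2*exp(a))*exp(a)/(10*exp(3*a) + 3*exp(2*a) - 3*exp(a) + 2)^3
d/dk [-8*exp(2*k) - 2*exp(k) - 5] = (-16*exp(k) - 2)*exp(k)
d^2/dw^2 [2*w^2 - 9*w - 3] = 4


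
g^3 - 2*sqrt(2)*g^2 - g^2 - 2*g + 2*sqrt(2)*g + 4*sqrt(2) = (g - 2)*(g + 1)*(g - 2*sqrt(2))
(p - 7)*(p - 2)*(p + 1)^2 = p^4 - 7*p^3 - 3*p^2 + 19*p + 14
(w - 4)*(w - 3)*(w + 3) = w^3 - 4*w^2 - 9*w + 36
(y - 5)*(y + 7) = y^2 + 2*y - 35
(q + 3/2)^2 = q^2 + 3*q + 9/4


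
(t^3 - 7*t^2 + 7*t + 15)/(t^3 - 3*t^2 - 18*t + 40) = (t^2 - 2*t - 3)/(t^2 + 2*t - 8)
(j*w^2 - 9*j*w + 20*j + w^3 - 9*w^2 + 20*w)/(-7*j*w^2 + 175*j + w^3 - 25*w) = (j*w - 4*j + w^2 - 4*w)/(-7*j*w - 35*j + w^2 + 5*w)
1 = 1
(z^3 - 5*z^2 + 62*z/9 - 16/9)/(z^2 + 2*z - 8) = (z^2 - 3*z + 8/9)/(z + 4)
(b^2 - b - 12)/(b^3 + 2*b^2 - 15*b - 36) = 1/(b + 3)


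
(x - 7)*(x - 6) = x^2 - 13*x + 42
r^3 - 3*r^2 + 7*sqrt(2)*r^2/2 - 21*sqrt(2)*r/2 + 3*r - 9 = (r - 3)*(r + sqrt(2)/2)*(r + 3*sqrt(2))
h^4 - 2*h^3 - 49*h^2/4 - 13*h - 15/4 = (h - 5)*(h + 1/2)*(h + 1)*(h + 3/2)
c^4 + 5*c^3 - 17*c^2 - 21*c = c*(c - 3)*(c + 1)*(c + 7)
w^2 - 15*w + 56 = (w - 8)*(w - 7)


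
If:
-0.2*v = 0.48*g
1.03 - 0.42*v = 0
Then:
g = -1.02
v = 2.45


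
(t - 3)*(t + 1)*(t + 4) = t^3 + 2*t^2 - 11*t - 12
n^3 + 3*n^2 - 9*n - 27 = (n - 3)*(n + 3)^2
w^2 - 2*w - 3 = (w - 3)*(w + 1)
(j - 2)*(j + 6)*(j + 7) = j^3 + 11*j^2 + 16*j - 84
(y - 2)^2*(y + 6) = y^3 + 2*y^2 - 20*y + 24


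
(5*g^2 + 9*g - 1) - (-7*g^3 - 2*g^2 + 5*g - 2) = 7*g^3 + 7*g^2 + 4*g + 1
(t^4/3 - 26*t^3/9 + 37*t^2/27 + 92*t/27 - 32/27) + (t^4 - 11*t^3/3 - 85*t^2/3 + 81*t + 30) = 4*t^4/3 - 59*t^3/9 - 728*t^2/27 + 2279*t/27 + 778/27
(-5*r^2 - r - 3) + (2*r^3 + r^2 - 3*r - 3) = 2*r^3 - 4*r^2 - 4*r - 6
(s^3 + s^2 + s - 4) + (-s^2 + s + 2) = s^3 + 2*s - 2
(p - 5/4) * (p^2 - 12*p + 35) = p^3 - 53*p^2/4 + 50*p - 175/4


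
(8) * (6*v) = 48*v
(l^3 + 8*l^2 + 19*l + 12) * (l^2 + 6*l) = l^5 + 14*l^4 + 67*l^3 + 126*l^2 + 72*l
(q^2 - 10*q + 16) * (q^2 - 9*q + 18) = q^4 - 19*q^3 + 124*q^2 - 324*q + 288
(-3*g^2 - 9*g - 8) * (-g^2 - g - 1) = 3*g^4 + 12*g^3 + 20*g^2 + 17*g + 8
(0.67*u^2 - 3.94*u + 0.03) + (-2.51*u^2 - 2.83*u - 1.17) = -1.84*u^2 - 6.77*u - 1.14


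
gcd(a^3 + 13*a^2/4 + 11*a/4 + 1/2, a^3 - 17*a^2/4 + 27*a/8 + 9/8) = a + 1/4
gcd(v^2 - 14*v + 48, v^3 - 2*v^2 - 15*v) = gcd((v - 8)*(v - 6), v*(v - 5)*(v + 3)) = 1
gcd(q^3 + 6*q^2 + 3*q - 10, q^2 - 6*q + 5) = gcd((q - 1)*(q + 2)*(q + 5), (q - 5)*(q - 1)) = q - 1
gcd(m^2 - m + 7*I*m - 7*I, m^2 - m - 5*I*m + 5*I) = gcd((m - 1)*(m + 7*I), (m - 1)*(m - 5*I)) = m - 1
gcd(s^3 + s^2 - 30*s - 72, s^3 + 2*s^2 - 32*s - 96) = s^2 - 2*s - 24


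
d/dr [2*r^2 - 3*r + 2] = 4*r - 3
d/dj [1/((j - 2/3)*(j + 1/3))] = 27*(1 - 6*j)/(81*j^4 - 54*j^3 - 27*j^2 + 12*j + 4)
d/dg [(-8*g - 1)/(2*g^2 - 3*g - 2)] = (16*g^2 + 4*g + 13)/(4*g^4 - 12*g^3 + g^2 + 12*g + 4)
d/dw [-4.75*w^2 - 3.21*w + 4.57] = -9.5*w - 3.21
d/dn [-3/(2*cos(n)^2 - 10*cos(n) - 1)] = 6*(5 - 2*cos(n))*sin(n)/(10*cos(n) - cos(2*n))^2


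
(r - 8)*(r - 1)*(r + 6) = r^3 - 3*r^2 - 46*r + 48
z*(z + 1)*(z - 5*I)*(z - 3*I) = z^4 + z^3 - 8*I*z^3 - 15*z^2 - 8*I*z^2 - 15*z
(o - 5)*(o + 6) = o^2 + o - 30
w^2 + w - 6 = (w - 2)*(w + 3)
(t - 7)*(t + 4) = t^2 - 3*t - 28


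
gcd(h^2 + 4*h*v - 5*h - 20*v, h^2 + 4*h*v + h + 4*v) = h + 4*v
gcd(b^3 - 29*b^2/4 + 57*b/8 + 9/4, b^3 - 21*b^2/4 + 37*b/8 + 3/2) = b^2 - 5*b/4 - 3/8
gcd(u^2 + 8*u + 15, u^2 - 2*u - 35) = u + 5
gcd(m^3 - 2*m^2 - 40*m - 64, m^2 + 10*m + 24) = m + 4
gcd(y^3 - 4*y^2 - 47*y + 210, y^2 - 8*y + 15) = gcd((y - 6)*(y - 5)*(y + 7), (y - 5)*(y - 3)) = y - 5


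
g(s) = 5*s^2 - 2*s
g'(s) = 10*s - 2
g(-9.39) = 459.64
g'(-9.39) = -95.90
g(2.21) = 20.00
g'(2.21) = 20.10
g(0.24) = -0.19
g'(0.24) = 0.40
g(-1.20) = 9.60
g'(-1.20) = -14.00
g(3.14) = 43.02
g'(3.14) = 29.40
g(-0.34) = 1.26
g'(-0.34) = -5.40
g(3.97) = 70.86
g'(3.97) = 37.70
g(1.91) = 14.42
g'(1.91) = 17.10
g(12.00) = 696.00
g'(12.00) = 118.00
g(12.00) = 696.00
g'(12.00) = 118.00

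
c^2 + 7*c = c*(c + 7)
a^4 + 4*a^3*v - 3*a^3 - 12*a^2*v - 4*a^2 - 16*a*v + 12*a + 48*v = (a - 3)*(a - 2)*(a + 2)*(a + 4*v)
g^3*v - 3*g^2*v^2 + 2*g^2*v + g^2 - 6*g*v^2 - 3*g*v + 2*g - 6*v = (g + 2)*(g - 3*v)*(g*v + 1)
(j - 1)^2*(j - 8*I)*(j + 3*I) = j^4 - 2*j^3 - 5*I*j^3 + 25*j^2 + 10*I*j^2 - 48*j - 5*I*j + 24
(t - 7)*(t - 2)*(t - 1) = t^3 - 10*t^2 + 23*t - 14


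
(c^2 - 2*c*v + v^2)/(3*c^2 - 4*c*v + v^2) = (-c + v)/(-3*c + v)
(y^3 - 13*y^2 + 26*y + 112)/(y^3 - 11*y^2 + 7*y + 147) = (y^2 - 6*y - 16)/(y^2 - 4*y - 21)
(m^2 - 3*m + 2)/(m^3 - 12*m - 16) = (-m^2 + 3*m - 2)/(-m^3 + 12*m + 16)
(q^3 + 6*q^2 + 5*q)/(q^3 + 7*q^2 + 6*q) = (q + 5)/(q + 6)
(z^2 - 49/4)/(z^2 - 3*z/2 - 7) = (z + 7/2)/(z + 2)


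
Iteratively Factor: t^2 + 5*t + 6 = (t + 2)*(t + 3)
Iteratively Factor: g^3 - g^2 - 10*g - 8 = (g + 2)*(g^2 - 3*g - 4) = (g + 1)*(g + 2)*(g - 4)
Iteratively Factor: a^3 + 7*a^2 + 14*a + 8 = (a + 2)*(a^2 + 5*a + 4) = (a + 1)*(a + 2)*(a + 4)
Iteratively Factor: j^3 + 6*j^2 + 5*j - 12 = (j + 4)*(j^2 + 2*j - 3) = (j - 1)*(j + 4)*(j + 3)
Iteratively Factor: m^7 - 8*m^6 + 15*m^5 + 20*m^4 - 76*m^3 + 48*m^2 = (m)*(m^6 - 8*m^5 + 15*m^4 + 20*m^3 - 76*m^2 + 48*m) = m*(m + 2)*(m^5 - 10*m^4 + 35*m^3 - 50*m^2 + 24*m) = m*(m - 2)*(m + 2)*(m^4 - 8*m^3 + 19*m^2 - 12*m) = m*(m - 3)*(m - 2)*(m + 2)*(m^3 - 5*m^2 + 4*m) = m*(m - 3)*(m - 2)*(m - 1)*(m + 2)*(m^2 - 4*m) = m*(m - 4)*(m - 3)*(m - 2)*(m - 1)*(m + 2)*(m)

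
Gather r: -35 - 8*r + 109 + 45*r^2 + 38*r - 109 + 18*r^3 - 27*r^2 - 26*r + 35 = 18*r^3 + 18*r^2 + 4*r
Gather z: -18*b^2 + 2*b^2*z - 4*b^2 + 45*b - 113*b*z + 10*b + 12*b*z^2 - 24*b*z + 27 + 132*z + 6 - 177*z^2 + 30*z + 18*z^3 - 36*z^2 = -22*b^2 + 55*b + 18*z^3 + z^2*(12*b - 213) + z*(2*b^2 - 137*b + 162) + 33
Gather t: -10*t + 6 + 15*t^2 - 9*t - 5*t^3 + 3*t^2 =-5*t^3 + 18*t^2 - 19*t + 6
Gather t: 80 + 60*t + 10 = 60*t + 90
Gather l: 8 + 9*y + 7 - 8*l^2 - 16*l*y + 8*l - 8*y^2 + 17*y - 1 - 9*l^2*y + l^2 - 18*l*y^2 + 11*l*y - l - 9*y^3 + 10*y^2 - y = l^2*(-9*y - 7) + l*(-18*y^2 - 5*y + 7) - 9*y^3 + 2*y^2 + 25*y + 14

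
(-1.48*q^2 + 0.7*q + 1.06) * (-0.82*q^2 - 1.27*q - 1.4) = 1.2136*q^4 + 1.3056*q^3 + 0.3138*q^2 - 2.3262*q - 1.484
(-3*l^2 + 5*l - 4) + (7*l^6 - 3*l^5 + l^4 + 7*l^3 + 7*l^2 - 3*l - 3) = 7*l^6 - 3*l^5 + l^4 + 7*l^3 + 4*l^2 + 2*l - 7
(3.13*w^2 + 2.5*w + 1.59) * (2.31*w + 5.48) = 7.2303*w^3 + 22.9274*w^2 + 17.3729*w + 8.7132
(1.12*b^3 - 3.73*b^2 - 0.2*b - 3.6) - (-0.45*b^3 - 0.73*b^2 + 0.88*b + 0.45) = 1.57*b^3 - 3.0*b^2 - 1.08*b - 4.05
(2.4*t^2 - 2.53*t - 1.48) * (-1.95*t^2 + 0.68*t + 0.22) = -4.68*t^4 + 6.5655*t^3 + 1.6936*t^2 - 1.563*t - 0.3256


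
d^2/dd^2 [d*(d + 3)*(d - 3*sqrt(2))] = 6*d - 6*sqrt(2) + 6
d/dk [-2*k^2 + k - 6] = 1 - 4*k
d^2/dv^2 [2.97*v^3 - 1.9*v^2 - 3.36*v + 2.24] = 17.82*v - 3.8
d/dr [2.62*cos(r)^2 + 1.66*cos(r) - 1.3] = -(5.24*cos(r) + 1.66)*sin(r)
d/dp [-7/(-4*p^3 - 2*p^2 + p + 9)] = 7*(-12*p^2 - 4*p + 1)/(4*p^3 + 2*p^2 - p - 9)^2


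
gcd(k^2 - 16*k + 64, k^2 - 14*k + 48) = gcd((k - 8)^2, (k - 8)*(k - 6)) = k - 8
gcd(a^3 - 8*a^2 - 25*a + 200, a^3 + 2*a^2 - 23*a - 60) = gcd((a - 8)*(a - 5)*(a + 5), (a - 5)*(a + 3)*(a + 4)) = a - 5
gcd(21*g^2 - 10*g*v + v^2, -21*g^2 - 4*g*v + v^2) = -7*g + v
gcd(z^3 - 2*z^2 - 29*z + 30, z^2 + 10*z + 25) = z + 5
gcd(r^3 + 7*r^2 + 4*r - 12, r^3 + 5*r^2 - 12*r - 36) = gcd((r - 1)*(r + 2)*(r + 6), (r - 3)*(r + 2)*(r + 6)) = r^2 + 8*r + 12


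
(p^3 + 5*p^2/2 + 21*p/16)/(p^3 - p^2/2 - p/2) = (16*p^2 + 40*p + 21)/(8*(2*p^2 - p - 1))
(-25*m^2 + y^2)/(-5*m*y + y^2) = (5*m + y)/y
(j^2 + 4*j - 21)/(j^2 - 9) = (j + 7)/(j + 3)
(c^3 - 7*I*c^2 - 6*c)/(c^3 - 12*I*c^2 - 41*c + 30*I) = c/(c - 5*I)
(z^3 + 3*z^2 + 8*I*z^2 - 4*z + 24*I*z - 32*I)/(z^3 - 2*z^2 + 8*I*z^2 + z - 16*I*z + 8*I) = (z + 4)/(z - 1)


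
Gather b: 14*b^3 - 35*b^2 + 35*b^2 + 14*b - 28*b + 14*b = 14*b^3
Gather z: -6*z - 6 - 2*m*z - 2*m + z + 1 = -2*m + z*(-2*m - 5) - 5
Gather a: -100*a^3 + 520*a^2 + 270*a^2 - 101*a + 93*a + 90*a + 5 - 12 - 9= -100*a^3 + 790*a^2 + 82*a - 16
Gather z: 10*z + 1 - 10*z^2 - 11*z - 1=-10*z^2 - z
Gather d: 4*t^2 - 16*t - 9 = 4*t^2 - 16*t - 9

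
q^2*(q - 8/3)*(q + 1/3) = q^4 - 7*q^3/3 - 8*q^2/9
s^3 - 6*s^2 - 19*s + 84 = (s - 7)*(s - 3)*(s + 4)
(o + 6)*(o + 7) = o^2 + 13*o + 42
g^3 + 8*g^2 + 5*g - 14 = (g - 1)*(g + 2)*(g + 7)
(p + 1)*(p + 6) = p^2 + 7*p + 6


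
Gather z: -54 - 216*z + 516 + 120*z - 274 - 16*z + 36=224 - 112*z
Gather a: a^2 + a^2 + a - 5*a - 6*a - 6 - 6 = 2*a^2 - 10*a - 12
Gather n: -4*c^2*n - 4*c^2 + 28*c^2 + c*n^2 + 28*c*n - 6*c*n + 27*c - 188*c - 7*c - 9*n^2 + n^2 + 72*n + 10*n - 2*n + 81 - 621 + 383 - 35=24*c^2 - 168*c + n^2*(c - 8) + n*(-4*c^2 + 22*c + 80) - 192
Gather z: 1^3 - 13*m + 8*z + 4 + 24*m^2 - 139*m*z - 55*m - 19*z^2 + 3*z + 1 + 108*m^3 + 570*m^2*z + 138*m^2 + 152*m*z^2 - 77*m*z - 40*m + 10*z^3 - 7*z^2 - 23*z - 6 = 108*m^3 + 162*m^2 - 108*m + 10*z^3 + z^2*(152*m - 26) + z*(570*m^2 - 216*m - 12)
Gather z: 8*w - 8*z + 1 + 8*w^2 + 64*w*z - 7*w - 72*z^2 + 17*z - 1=8*w^2 + w - 72*z^2 + z*(64*w + 9)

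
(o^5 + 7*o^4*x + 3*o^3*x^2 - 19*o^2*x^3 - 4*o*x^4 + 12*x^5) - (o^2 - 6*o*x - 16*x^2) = o^5 + 7*o^4*x + 3*o^3*x^2 - 19*o^2*x^3 - o^2 - 4*o*x^4 + 6*o*x + 12*x^5 + 16*x^2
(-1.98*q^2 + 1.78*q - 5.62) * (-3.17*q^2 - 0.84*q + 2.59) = 6.2766*q^4 - 3.9794*q^3 + 11.192*q^2 + 9.331*q - 14.5558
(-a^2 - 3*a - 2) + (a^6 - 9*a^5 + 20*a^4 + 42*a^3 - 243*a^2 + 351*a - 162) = a^6 - 9*a^5 + 20*a^4 + 42*a^3 - 244*a^2 + 348*a - 164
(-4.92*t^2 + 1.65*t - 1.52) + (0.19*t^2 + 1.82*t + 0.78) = -4.73*t^2 + 3.47*t - 0.74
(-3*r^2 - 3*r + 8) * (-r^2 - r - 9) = 3*r^4 + 6*r^3 + 22*r^2 + 19*r - 72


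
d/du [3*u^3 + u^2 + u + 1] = 9*u^2 + 2*u + 1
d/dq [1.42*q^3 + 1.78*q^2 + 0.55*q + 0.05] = 4.26*q^2 + 3.56*q + 0.55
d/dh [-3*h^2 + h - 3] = 1 - 6*h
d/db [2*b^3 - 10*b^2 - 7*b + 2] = 6*b^2 - 20*b - 7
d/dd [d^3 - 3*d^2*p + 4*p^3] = 3*d*(d - 2*p)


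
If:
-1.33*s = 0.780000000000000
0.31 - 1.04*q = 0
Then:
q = 0.30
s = -0.59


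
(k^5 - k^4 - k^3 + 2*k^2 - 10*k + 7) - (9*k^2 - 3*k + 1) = k^5 - k^4 - k^3 - 7*k^2 - 7*k + 6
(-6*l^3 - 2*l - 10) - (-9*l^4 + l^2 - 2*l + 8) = 9*l^4 - 6*l^3 - l^2 - 18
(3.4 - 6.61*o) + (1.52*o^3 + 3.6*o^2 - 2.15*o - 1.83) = 1.52*o^3 + 3.6*o^2 - 8.76*o + 1.57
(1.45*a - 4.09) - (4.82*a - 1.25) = -3.37*a - 2.84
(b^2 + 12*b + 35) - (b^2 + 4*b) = 8*b + 35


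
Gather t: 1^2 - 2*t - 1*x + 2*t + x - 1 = 0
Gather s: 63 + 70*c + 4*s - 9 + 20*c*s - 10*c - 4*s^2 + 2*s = 60*c - 4*s^2 + s*(20*c + 6) + 54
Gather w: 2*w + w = 3*w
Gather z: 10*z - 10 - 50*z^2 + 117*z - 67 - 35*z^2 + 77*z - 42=-85*z^2 + 204*z - 119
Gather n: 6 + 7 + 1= 14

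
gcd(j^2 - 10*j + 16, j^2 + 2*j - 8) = j - 2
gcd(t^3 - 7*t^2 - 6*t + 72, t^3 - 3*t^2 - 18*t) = t^2 - 3*t - 18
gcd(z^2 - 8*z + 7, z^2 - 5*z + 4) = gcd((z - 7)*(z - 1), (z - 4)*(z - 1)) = z - 1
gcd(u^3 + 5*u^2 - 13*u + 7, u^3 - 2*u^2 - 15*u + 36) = 1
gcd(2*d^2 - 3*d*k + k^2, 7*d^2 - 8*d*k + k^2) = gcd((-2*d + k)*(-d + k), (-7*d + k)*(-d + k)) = d - k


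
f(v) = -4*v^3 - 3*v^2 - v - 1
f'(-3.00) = -91.00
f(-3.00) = 83.00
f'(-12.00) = -1657.00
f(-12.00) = 6491.00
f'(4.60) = -282.52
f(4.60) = -458.42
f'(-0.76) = -3.37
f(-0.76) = -0.22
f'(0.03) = -1.19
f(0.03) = -1.03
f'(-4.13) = -180.90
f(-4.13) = 233.74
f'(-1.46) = -17.82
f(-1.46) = 6.51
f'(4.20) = -237.88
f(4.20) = -354.47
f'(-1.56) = -20.84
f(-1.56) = 8.44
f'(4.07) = -224.20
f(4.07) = -324.44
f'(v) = -12*v^2 - 6*v - 1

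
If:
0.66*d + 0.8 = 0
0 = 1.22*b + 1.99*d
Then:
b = 1.98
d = -1.21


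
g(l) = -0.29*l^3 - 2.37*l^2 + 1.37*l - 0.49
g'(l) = -0.87*l^2 - 4.74*l + 1.37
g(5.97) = -138.49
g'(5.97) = -57.94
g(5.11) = -94.07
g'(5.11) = -45.57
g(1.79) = -7.29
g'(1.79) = -9.90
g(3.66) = -41.44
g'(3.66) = -27.63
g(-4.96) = -30.20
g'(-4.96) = 3.48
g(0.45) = -0.38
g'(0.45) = -0.94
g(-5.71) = -31.60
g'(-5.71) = 0.07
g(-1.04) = -4.15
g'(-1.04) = 5.36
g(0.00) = -0.49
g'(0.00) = 1.37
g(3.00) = -25.54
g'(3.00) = -20.68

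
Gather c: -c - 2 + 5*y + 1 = -c + 5*y - 1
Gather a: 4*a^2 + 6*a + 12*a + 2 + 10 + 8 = 4*a^2 + 18*a + 20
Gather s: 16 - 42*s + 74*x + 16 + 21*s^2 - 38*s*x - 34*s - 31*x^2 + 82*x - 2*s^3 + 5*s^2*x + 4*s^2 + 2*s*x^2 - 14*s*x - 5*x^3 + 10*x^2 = -2*s^3 + s^2*(5*x + 25) + s*(2*x^2 - 52*x - 76) - 5*x^3 - 21*x^2 + 156*x + 32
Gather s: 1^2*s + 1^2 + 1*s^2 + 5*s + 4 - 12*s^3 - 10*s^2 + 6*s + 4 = -12*s^3 - 9*s^2 + 12*s + 9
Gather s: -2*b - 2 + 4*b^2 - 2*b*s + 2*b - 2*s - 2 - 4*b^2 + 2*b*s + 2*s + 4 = 0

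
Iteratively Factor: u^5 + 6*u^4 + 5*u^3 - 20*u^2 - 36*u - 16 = (u - 2)*(u^4 + 8*u^3 + 21*u^2 + 22*u + 8) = (u - 2)*(u + 4)*(u^3 + 4*u^2 + 5*u + 2) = (u - 2)*(u + 2)*(u + 4)*(u^2 + 2*u + 1) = (u - 2)*(u + 1)*(u + 2)*(u + 4)*(u + 1)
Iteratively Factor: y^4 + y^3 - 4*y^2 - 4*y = (y)*(y^3 + y^2 - 4*y - 4) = y*(y + 2)*(y^2 - y - 2) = y*(y - 2)*(y + 2)*(y + 1)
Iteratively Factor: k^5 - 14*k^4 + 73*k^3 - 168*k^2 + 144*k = (k - 3)*(k^4 - 11*k^3 + 40*k^2 - 48*k) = (k - 4)*(k - 3)*(k^3 - 7*k^2 + 12*k) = k*(k - 4)*(k - 3)*(k^2 - 7*k + 12) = k*(k - 4)*(k - 3)^2*(k - 4)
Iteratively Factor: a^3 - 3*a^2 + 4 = (a - 2)*(a^2 - a - 2) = (a - 2)*(a + 1)*(a - 2)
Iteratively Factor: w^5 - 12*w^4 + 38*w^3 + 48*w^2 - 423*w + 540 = (w - 3)*(w^4 - 9*w^3 + 11*w^2 + 81*w - 180) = (w - 3)*(w + 3)*(w^3 - 12*w^2 + 47*w - 60) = (w - 4)*(w - 3)*(w + 3)*(w^2 - 8*w + 15) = (w - 5)*(w - 4)*(w - 3)*(w + 3)*(w - 3)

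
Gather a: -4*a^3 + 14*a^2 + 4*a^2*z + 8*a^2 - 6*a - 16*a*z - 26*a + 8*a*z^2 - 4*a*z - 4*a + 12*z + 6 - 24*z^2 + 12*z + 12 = -4*a^3 + a^2*(4*z + 22) + a*(8*z^2 - 20*z - 36) - 24*z^2 + 24*z + 18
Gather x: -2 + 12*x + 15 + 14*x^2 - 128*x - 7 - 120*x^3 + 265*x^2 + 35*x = -120*x^3 + 279*x^2 - 81*x + 6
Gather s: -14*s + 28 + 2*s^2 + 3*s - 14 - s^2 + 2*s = s^2 - 9*s + 14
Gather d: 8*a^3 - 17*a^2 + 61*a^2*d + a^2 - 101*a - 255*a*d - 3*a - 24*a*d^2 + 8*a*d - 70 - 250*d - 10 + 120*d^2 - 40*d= 8*a^3 - 16*a^2 - 104*a + d^2*(120 - 24*a) + d*(61*a^2 - 247*a - 290) - 80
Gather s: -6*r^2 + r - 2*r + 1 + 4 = -6*r^2 - r + 5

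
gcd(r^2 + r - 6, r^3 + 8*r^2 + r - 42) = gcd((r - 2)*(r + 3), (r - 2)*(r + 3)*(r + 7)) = r^2 + r - 6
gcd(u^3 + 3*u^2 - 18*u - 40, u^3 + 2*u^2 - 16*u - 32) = u^2 - 2*u - 8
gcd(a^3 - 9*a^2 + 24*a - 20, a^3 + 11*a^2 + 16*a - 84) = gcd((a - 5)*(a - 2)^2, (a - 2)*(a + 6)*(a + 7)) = a - 2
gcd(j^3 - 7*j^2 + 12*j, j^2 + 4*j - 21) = j - 3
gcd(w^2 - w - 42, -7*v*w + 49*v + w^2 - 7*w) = w - 7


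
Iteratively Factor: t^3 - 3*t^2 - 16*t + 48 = (t - 4)*(t^2 + t - 12) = (t - 4)*(t - 3)*(t + 4)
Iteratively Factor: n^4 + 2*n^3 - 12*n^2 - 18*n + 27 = (n + 3)*(n^3 - n^2 - 9*n + 9) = (n - 3)*(n + 3)*(n^2 + 2*n - 3) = (n - 3)*(n + 3)^2*(n - 1)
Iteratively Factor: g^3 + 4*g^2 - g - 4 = (g - 1)*(g^2 + 5*g + 4) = (g - 1)*(g + 1)*(g + 4)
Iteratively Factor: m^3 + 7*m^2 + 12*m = (m)*(m^2 + 7*m + 12) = m*(m + 3)*(m + 4)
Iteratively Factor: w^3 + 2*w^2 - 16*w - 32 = (w + 4)*(w^2 - 2*w - 8) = (w + 2)*(w + 4)*(w - 4)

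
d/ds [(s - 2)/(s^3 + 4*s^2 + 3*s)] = (s*(s^2 + 4*s + 3) - (s - 2)*(3*s^2 + 8*s + 3))/(s^2*(s^2 + 4*s + 3)^2)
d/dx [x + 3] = 1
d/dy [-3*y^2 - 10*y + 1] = -6*y - 10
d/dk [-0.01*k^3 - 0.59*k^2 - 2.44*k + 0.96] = -0.03*k^2 - 1.18*k - 2.44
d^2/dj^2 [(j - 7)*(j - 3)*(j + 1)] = 6*j - 18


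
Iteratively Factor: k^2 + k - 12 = (k - 3)*(k + 4)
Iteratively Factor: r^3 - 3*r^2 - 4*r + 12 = (r + 2)*(r^2 - 5*r + 6) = (r - 3)*(r + 2)*(r - 2)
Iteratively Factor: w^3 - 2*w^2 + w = (w)*(w^2 - 2*w + 1) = w*(w - 1)*(w - 1)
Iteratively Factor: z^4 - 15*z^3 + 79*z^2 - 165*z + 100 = (z - 1)*(z^3 - 14*z^2 + 65*z - 100) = (z - 5)*(z - 1)*(z^2 - 9*z + 20) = (z - 5)^2*(z - 1)*(z - 4)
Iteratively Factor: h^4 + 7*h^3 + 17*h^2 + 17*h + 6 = (h + 2)*(h^3 + 5*h^2 + 7*h + 3) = (h + 2)*(h + 3)*(h^2 + 2*h + 1) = (h + 1)*(h + 2)*(h + 3)*(h + 1)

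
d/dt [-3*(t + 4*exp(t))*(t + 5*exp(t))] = -27*t*exp(t) - 6*t - 120*exp(2*t) - 27*exp(t)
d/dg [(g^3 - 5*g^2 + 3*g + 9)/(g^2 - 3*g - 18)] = (g^4 - 6*g^3 - 42*g^2 + 162*g - 27)/(g^4 - 6*g^3 - 27*g^2 + 108*g + 324)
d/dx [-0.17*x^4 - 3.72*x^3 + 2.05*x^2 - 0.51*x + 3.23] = -0.68*x^3 - 11.16*x^2 + 4.1*x - 0.51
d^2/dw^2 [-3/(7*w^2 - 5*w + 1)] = 6*(49*w^2 - 35*w - (14*w - 5)^2 + 7)/(7*w^2 - 5*w + 1)^3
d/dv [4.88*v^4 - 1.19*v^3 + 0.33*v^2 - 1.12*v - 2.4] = 19.52*v^3 - 3.57*v^2 + 0.66*v - 1.12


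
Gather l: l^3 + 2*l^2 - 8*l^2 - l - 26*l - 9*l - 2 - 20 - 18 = l^3 - 6*l^2 - 36*l - 40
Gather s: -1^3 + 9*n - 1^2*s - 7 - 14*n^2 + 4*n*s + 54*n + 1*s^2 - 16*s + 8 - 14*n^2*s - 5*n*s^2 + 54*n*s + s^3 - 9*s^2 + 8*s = -14*n^2 + 63*n + s^3 + s^2*(-5*n - 8) + s*(-14*n^2 + 58*n - 9)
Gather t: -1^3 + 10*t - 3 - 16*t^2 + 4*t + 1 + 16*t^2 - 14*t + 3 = 0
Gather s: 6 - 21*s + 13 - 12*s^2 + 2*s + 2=-12*s^2 - 19*s + 21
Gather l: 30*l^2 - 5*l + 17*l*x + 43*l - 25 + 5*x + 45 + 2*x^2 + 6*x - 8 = 30*l^2 + l*(17*x + 38) + 2*x^2 + 11*x + 12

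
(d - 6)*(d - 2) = d^2 - 8*d + 12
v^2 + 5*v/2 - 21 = (v - 7/2)*(v + 6)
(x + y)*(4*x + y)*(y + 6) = 4*x^2*y + 24*x^2 + 5*x*y^2 + 30*x*y + y^3 + 6*y^2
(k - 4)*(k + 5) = k^2 + k - 20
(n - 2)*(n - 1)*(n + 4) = n^3 + n^2 - 10*n + 8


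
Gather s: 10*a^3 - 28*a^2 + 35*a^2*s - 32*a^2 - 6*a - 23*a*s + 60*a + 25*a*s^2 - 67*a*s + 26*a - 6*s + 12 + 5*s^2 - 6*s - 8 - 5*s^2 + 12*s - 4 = 10*a^3 - 60*a^2 + 25*a*s^2 + 80*a + s*(35*a^2 - 90*a)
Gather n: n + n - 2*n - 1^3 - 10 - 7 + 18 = 0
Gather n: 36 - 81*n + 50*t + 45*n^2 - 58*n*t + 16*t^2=45*n^2 + n*(-58*t - 81) + 16*t^2 + 50*t + 36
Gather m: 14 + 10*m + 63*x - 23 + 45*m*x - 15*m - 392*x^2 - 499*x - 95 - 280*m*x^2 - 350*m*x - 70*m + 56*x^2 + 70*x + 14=m*(-280*x^2 - 305*x - 75) - 336*x^2 - 366*x - 90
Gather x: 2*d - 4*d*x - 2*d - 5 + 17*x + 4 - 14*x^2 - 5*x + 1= -14*x^2 + x*(12 - 4*d)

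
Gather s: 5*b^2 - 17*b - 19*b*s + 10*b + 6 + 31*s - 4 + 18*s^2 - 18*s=5*b^2 - 7*b + 18*s^2 + s*(13 - 19*b) + 2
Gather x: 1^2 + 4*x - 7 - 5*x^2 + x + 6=-5*x^2 + 5*x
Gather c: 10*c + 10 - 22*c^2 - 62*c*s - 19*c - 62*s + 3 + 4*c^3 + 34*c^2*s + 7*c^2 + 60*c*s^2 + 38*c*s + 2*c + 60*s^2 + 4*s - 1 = 4*c^3 + c^2*(34*s - 15) + c*(60*s^2 - 24*s - 7) + 60*s^2 - 58*s + 12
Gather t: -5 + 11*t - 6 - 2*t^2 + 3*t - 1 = -2*t^2 + 14*t - 12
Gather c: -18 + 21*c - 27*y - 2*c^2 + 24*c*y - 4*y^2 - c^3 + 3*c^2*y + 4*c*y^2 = -c^3 + c^2*(3*y - 2) + c*(4*y^2 + 24*y + 21) - 4*y^2 - 27*y - 18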